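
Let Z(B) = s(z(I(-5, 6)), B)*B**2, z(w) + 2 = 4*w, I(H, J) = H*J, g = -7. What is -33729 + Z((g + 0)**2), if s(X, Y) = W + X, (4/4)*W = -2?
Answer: -331453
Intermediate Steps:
W = -2
z(w) = -2 + 4*w
s(X, Y) = -2 + X
Z(B) = -124*B**2 (Z(B) = (-2 + (-2 + 4*(-5*6)))*B**2 = (-2 + (-2 + 4*(-30)))*B**2 = (-2 + (-2 - 120))*B**2 = (-2 - 122)*B**2 = -124*B**2)
-33729 + Z((g + 0)**2) = -33729 - 124*(-7 + 0)**4 = -33729 - 124*((-7)**2)**2 = -33729 - 124*49**2 = -33729 - 124*2401 = -33729 - 297724 = -331453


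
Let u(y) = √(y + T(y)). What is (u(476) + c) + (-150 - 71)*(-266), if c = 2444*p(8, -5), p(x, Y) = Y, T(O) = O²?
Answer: 46566 + 6*√6307 ≈ 47043.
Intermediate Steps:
u(y) = √(y + y²)
c = -12220 (c = 2444*(-5) = -12220)
(u(476) + c) + (-150 - 71)*(-266) = (√(476*(1 + 476)) - 12220) + (-150 - 71)*(-266) = (√(476*477) - 12220) - 221*(-266) = (√227052 - 12220) + 58786 = (6*√6307 - 12220) + 58786 = (-12220 + 6*√6307) + 58786 = 46566 + 6*√6307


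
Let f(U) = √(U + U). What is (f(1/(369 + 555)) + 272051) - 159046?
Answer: 113005 + √462/462 ≈ 1.1301e+5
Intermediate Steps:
f(U) = √2*√U (f(U) = √(2*U) = √2*√U)
(f(1/(369 + 555)) + 272051) - 159046 = (√2*√(1/(369 + 555)) + 272051) - 159046 = (√2*√(1/924) + 272051) - 159046 = (√2*(√231/462) + 272051) - 159046 = (√462/462 + 272051) - 159046 = (272051 + √462/462) - 159046 = 113005 + √462/462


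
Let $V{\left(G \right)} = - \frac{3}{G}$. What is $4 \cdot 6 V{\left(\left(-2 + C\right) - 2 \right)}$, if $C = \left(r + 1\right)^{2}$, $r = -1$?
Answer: $18$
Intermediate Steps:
$C = 0$ ($C = \left(-1 + 1\right)^{2} = 0^{2} = 0$)
$4 \cdot 6 V{\left(\left(-2 + C\right) - 2 \right)} = 4 \cdot 6 \left(- \frac{3}{\left(-2 + 0\right) - 2}\right) = 24 \left(- \frac{3}{-2 - 2}\right) = 24 \left(- \frac{3}{-4}\right) = 24 \left(\left(-3\right) \left(- \frac{1}{4}\right)\right) = 24 \cdot \frac{3}{4} = 18$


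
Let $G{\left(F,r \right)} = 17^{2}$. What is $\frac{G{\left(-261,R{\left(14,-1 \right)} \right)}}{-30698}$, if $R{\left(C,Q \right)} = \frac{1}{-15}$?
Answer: $- \frac{289}{30698} \approx -0.0094143$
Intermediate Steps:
$R{\left(C,Q \right)} = - \frac{1}{15}$
$G{\left(F,r \right)} = 289$
$\frac{G{\left(-261,R{\left(14,-1 \right)} \right)}}{-30698} = \frac{289}{-30698} = 289 \left(- \frac{1}{30698}\right) = - \frac{289}{30698}$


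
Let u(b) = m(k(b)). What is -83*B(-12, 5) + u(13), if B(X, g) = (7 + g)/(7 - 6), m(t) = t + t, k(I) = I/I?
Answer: -994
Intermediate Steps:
k(I) = 1
m(t) = 2*t
u(b) = 2 (u(b) = 2*1 = 2)
B(X, g) = 7 + g (B(X, g) = (7 + g)/1 = (7 + g)*1 = 7 + g)
-83*B(-12, 5) + u(13) = -83*(7 + 5) + 2 = -83*12 + 2 = -996 + 2 = -994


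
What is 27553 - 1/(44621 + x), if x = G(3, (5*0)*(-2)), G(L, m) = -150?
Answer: 1225309462/44471 ≈ 27553.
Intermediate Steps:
x = -150
27553 - 1/(44621 + x) = 27553 - 1/(44621 - 150) = 27553 - 1/44471 = 1225309462/44471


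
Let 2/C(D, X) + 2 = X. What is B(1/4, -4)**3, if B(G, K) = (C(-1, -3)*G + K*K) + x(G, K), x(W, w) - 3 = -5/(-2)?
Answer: 1225043/125 ≈ 9800.3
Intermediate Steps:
C(D, X) = 2/(-2 + X)
x(W, w) = 11/2 (x(W, w) = 3 - 5/(-2) = 3 - 5*(-1/2) = 3 + 5/2 = 11/2)
B(G, K) = 11/2 + K**2 - 2*G/5 (B(G, K) = ((2/(-2 - 3))*G + K*K) + 11/2 = ((2/(-5))*G + K**2) + 11/2 = ((2*(-1/5))*G + K**2) + 11/2 = (-2*G/5 + K**2) + 11/2 = (K**2 - 2*G/5) + 11/2 = 11/2 + K**2 - 2*G/5)
B(1/4, -4)**3 = (11/2 + (-4)**2 - 2/5/4)**3 = (11/2 + 16 - 2/5*1/4)**3 = (11/2 + 16 - 1/10)**3 = (107/5)**3 = 1225043/125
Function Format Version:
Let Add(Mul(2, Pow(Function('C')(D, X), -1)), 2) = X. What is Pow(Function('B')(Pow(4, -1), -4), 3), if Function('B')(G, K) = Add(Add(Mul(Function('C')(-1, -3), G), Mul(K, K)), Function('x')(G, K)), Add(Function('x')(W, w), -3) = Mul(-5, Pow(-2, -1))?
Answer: Rational(1225043, 125) ≈ 9800.3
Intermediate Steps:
Function('C')(D, X) = Mul(2, Pow(Add(-2, X), -1))
Function('x')(W, w) = Rational(11, 2) (Function('x')(W, w) = Add(3, Mul(-5, Pow(-2, -1))) = Add(3, Mul(-5, Rational(-1, 2))) = Add(3, Rational(5, 2)) = Rational(11, 2))
Function('B')(G, K) = Add(Rational(11, 2), Pow(K, 2), Mul(Rational(-2, 5), G)) (Function('B')(G, K) = Add(Add(Mul(Mul(2, Pow(Add(-2, -3), -1)), G), Mul(K, K)), Rational(11, 2)) = Add(Add(Mul(Mul(2, Pow(-5, -1)), G), Pow(K, 2)), Rational(11, 2)) = Add(Add(Mul(Mul(2, Rational(-1, 5)), G), Pow(K, 2)), Rational(11, 2)) = Add(Add(Mul(Rational(-2, 5), G), Pow(K, 2)), Rational(11, 2)) = Add(Add(Pow(K, 2), Mul(Rational(-2, 5), G)), Rational(11, 2)) = Add(Rational(11, 2), Pow(K, 2), Mul(Rational(-2, 5), G)))
Pow(Function('B')(Pow(4, -1), -4), 3) = Pow(Add(Rational(11, 2), Pow(-4, 2), Mul(Rational(-2, 5), Pow(4, -1))), 3) = Pow(Add(Rational(11, 2), 16, Mul(Rational(-2, 5), Rational(1, 4))), 3) = Pow(Add(Rational(11, 2), 16, Rational(-1, 10)), 3) = Pow(Rational(107, 5), 3) = Rational(1225043, 125)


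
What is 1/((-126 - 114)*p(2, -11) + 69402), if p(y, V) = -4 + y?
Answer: 1/69882 ≈ 1.4310e-5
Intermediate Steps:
1/((-126 - 114)*p(2, -11) + 69402) = 1/((-126 - 114)*(-4 + 2) + 69402) = 1/(-240*(-2) + 69402) = 1/(480 + 69402) = 1/69882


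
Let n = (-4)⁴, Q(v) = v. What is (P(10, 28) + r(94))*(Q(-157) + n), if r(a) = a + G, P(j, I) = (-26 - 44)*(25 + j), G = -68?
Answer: -239976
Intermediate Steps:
P(j, I) = -1750 - 70*j (P(j, I) = -70*(25 + j) = -1750 - 70*j)
n = 256
r(a) = -68 + a (r(a) = a - 68 = -68 + a)
(P(10, 28) + r(94))*(Q(-157) + n) = ((-1750 - 70*10) + (-68 + 94))*(-157 + 256) = ((-1750 - 700) + 26)*99 = (-2450 + 26)*99 = -2424*99 = -239976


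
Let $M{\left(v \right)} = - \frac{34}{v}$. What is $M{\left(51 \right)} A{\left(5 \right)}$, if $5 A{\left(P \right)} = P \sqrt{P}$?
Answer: $- \frac{2 \sqrt{5}}{3} \approx -1.4907$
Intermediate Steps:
$A{\left(P \right)} = \frac{P^{\frac{3}{2}}}{5}$ ($A{\left(P \right)} = \frac{P \sqrt{P}}{5} = \frac{P^{\frac{3}{2}}}{5}$)
$M{\left(51 \right)} A{\left(5 \right)} = - \frac{34}{51} \frac{5^{\frac{3}{2}}}{5} = \left(-34\right) \frac{1}{51} \frac{5 \sqrt{5}}{5} = - \frac{2 \sqrt{5}}{3}$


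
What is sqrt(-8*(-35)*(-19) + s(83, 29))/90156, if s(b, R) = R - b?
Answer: I*sqrt(5374)/90156 ≈ 0.00081312*I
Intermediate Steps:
sqrt(-8*(-35)*(-19) + s(83, 29))/90156 = sqrt(-8*(-35)*(-19) + (29 - 1*83))/90156 = sqrt(280*(-19) + (29 - 83))*(1/90156) = sqrt(-5320 - 54)*(1/90156) = sqrt(-5374)*(1/90156) = (I*sqrt(5374))*(1/90156) = I*sqrt(5374)/90156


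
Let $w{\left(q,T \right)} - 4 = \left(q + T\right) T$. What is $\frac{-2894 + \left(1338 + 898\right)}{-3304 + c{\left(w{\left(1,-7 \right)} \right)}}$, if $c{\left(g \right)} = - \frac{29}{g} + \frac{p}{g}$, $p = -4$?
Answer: $\frac{30268}{152017} \approx 0.19911$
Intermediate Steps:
$w{\left(q,T \right)} = 4 + T \left(T + q\right)$ ($w{\left(q,T \right)} = 4 + \left(q + T\right) T = 4 + \left(T + q\right) T = 4 + T \left(T + q\right)$)
$c{\left(g \right)} = - \frac{33}{g}$ ($c{\left(g \right)} = - \frac{29}{g} - \frac{4}{g} = - \frac{33}{g}$)
$\frac{-2894 + \left(1338 + 898\right)}{-3304 + c{\left(w{\left(1,-7 \right)} \right)}} = \frac{-2894 + \left(1338 + 898\right)}{-3304 - \frac{33}{4 + \left(-7\right)^{2} - 7}} = \frac{-2894 + 2236}{-3304 - \frac{33}{4 + 49 - 7}} = - \frac{658}{-3304 - \frac{33}{46}} = - \frac{658}{- \frac{152017}{46}} = \left(-658\right) \left(- \frac{46}{152017}\right) = \frac{30268}{152017}$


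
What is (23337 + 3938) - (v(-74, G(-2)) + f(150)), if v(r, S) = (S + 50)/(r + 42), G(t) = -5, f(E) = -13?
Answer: 873261/32 ≈ 27289.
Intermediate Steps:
v(r, S) = (50 + S)/(42 + r)
(23337 + 3938) - (v(-74, G(-2)) + f(150)) = (23337 + 3938) - ((50 - 5)/(42 - 74) - 13) = 27275 - (45/(-32) - 13) = 27275 - (-1/32*45 - 13) = 27275 - (-45/32 - 13) = 27275 - 1*(-461/32) = 27275 + 461/32 = 873261/32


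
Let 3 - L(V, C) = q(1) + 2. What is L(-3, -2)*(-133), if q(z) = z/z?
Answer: 0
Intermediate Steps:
q(z) = 1
L(V, C) = 0 (L(V, C) = 3 - (1 + 2) = 3 - 1*3 = 3 - 3 = 0)
L(-3, -2)*(-133) = 0*(-133) = 0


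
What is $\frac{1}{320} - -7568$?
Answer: $\frac{2421761}{320} \approx 7568.0$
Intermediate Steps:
$\frac{1}{320} - -7568 = \frac{1}{320} + 7568 = \frac{2421761}{320}$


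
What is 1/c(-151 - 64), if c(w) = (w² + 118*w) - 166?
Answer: 1/20689 ≈ 4.8335e-5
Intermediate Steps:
c(w) = -166 + w² + 118*w
1/c(-151 - 64) = 1/(-166 + (-151 - 64)² + 118*(-151 - 64)) = 1/(-166 + (-215)² + 118*(-215)) = 1/(-166 + 46225 - 25370) = 1/20689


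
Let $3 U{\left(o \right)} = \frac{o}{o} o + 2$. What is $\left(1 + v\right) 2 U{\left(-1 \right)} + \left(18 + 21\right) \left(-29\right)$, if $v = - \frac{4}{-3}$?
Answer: $- \frac{10165}{9} \approx -1129.4$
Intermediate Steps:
$U{\left(o \right)} = \frac{2}{3} + \frac{o}{3}$ ($U{\left(o \right)} = \frac{\frac{o}{o} o + 2}{3} = \frac{1 o + 2}{3} = \frac{o + 2}{3} = \frac{2 + o}{3} = \frac{2}{3} + \frac{o}{3}$)
$v = \frac{4}{3}$ ($v = \left(-4\right) \left(- \frac{1}{3}\right) = \frac{4}{3} \approx 1.3333$)
$\left(1 + v\right) 2 U{\left(-1 \right)} + \left(18 + 21\right) \left(-29\right) = \left(1 + \frac{4}{3}\right) 2 \left(\frac{2}{3} + \frac{1}{3} \left(-1\right)\right) + \left(18 + 21\right) \left(-29\right) = \frac{7}{3} \cdot 2 \left(\frac{2}{3} - \frac{1}{3}\right) + 39 \left(-29\right) = \frac{14}{3} \cdot \frac{1}{3} - 1131 = \frac{14}{9} - 1131 = - \frac{10165}{9}$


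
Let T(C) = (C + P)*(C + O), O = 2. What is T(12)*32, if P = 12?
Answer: 10752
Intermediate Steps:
T(C) = (2 + C)*(12 + C) (T(C) = (C + 12)*(C + 2) = (12 + C)*(2 + C) = (2 + C)*(12 + C))
T(12)*32 = (24 + 12**2 + 14*12)*32 = (24 + 144 + 168)*32 = 336*32 = 10752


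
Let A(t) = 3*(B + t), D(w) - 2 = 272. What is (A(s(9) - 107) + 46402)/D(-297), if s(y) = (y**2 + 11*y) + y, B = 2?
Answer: 23327/137 ≈ 170.27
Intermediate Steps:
D(w) = 274 (D(w) = 2 + 272 = 274)
s(y) = y**2 + 12*y
A(t) = 6 + 3*t (A(t) = 3*(2 + t) = 6 + 3*t)
(A(s(9) - 107) + 46402)/D(-297) = ((6 + 3*(9*(12 + 9) - 107)) + 46402)/274 = ((6 + 3*(9*21 - 107)) + 46402)*(1/274) = ((6 + 3*(189 - 107)) + 46402)*(1/274) = ((6 + 3*82) + 46402)*(1/274) = ((6 + 246) + 46402)*(1/274) = (252 + 46402)*(1/274) = 46654*(1/274) = 23327/137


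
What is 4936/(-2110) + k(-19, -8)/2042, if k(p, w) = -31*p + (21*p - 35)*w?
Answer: -755301/2154310 ≈ -0.35060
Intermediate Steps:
k(p, w) = -31*p + w*(-35 + 21*p) (k(p, w) = -31*p + (-35 + 21*p)*w = -31*p + w*(-35 + 21*p))
4936/(-2110) + k(-19, -8)/2042 = 4936/(-2110) + (-35*(-8) - 31*(-19) + 21*(-19)*(-8))/2042 = 4936*(-1/2110) + (280 + 589 + 3192)*(1/2042) = -2468/1055 + 4061*(1/2042) = -2468/1055 + 4061/2042 = -755301/2154310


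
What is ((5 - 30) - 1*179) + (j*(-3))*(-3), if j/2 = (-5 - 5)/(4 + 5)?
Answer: -224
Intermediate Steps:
j = -20/9 (j = 2*((-5 - 5)/(4 + 5)) = 2*(-10/9) = -20/9 ≈ -2.2222)
((5 - 30) - 1*179) + (j*(-3))*(-3) = ((5 - 30) - 1*179) - 20/9*(-3)*(-3) = (-25 - 179) + (20/3)*(-3) = -204 - 20 = -224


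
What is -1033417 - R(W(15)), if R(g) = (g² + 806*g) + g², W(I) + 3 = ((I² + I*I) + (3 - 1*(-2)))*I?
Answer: -99611317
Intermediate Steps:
W(I) = -3 + I*(5 + 2*I²) (W(I) = -3 + ((I² + I*I) + (3 - 1*(-2)))*I = -3 + ((I² + I²) + (3 + 2))*I = -3 + (2*I² + 5)*I = -3 + (5 + 2*I²)*I = -3 + I*(5 + 2*I²))
R(g) = 2*g² + 806*g
-1033417 - R(W(15)) = -1033417 - 2*(-3 + 2*15³ + 5*15)*(403 + (-3 + 2*15³ + 5*15)) = -1033417 - 2*(-3 + 2*3375 + 75)*(403 + (-3 + 2*3375 + 75)) = -1033417 - 2*(-3 + 6750 + 75)*(403 + (-3 + 6750 + 75)) = -1033417 - 2*6822*(403 + 6822) = -1033417 - 2*6822*7225 = -1033417 - 1*98577900 = -1033417 - 98577900 = -99611317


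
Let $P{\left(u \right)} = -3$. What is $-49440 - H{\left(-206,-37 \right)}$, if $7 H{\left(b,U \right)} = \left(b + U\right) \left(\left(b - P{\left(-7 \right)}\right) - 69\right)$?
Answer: $- \frac{412176}{7} \approx -58882.0$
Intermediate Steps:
$H{\left(b,U \right)} = \frac{\left(-66 + b\right) \left(U + b\right)}{7}$ ($H{\left(b,U \right)} = \frac{\left(b + U\right) \left(\left(b - -3\right) - 69\right)}{7} = \frac{\left(U + b\right) \left(\left(b + 3\right) - 69\right)}{7} = \frac{\left(U + b\right) \left(\left(3 + b\right) - 69\right)}{7} = \frac{\left(U + b\right) \left(-66 + b\right)}{7} = \frac{\left(-66 + b\right) \left(U + b\right)}{7}$)
$-49440 - H{\left(-206,-37 \right)} = -49440 - \left(\left(- \frac{66}{7}\right) \left(-37\right) - - \frac{13596}{7} + \frac{\left(-206\right)^{2}}{7} + \frac{1}{7} \left(-37\right) \left(-206\right)\right) = -49440 - \left(\frac{2442}{7} + \frac{13596}{7} + \frac{1}{7} \cdot 42436 + \frac{7622}{7}\right) = -49440 - \left(\frac{2442}{7} + \frac{13596}{7} + \frac{42436}{7} + \frac{7622}{7}\right) = -49440 - \frac{66096}{7} = - \frac{412176}{7}$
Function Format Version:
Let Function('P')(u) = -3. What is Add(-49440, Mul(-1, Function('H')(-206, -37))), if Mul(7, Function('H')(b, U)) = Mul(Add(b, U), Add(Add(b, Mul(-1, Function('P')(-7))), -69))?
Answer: Rational(-412176, 7) ≈ -58882.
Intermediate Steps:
Function('H')(b, U) = Mul(Rational(1, 7), Add(-66, b), Add(U, b)) (Function('H')(b, U) = Mul(Rational(1, 7), Mul(Add(b, U), Add(Add(b, Mul(-1, -3)), -69))) = Mul(Rational(1, 7), Mul(Add(U, b), Add(Add(b, 3), -69))) = Mul(Rational(1, 7), Mul(Add(U, b), Add(Add(3, b), -69))) = Mul(Rational(1, 7), Mul(Add(U, b), Add(-66, b))) = Mul(Rational(1, 7), Mul(Add(-66, b), Add(U, b))) = Mul(Rational(1, 7), Add(-66, b), Add(U, b)))
Add(-49440, Mul(-1, Function('H')(-206, -37))) = Add(-49440, Mul(-1, Add(Mul(Rational(-66, 7), -37), Mul(Rational(-66, 7), -206), Mul(Rational(1, 7), Pow(-206, 2)), Mul(Rational(1, 7), -37, -206)))) = Add(-49440, Mul(-1, Add(Rational(2442, 7), Rational(13596, 7), Mul(Rational(1, 7), 42436), Rational(7622, 7)))) = Add(-49440, Mul(-1, Add(Rational(2442, 7), Rational(13596, 7), Rational(42436, 7), Rational(7622, 7)))) = Add(-49440, Mul(-1, Rational(66096, 7))) = Add(-49440, Rational(-66096, 7)) = Rational(-412176, 7)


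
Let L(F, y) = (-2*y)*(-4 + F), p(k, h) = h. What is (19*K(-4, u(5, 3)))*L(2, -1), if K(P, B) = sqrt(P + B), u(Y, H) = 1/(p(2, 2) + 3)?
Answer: -76*I*sqrt(95)/5 ≈ -148.15*I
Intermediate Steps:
u(Y, H) = 1/5 (u(Y, H) = 1/(2 + 3) = 1/5)
L(F, y) = -2*y*(-4 + F)
K(P, B) = sqrt(B + P)
(19*K(-4, u(5, 3)))*L(2, -1) = (19*sqrt(1/5 - 4))*(2*(-1)*(4 - 1*2)) = (19*sqrt(-19/5))*(2*(-1)*(4 - 2)) = (19*(I*sqrt(95)/5))*(2*(-1)*2) = (19*I*sqrt(95)/5)*(-4) = -76*I*sqrt(95)/5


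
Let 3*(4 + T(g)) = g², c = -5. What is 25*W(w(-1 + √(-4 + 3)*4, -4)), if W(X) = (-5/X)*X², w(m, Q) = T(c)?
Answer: -1625/3 ≈ -541.67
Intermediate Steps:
T(g) = -4 + g²/3
w(m, Q) = 13/3 (w(m, Q) = -4 + (⅓)*(-5)² = -4 + (⅓)*25 = -4 + 25/3 = 13/3)
W(X) = -5*X
25*W(w(-1 + √(-4 + 3)*4, -4)) = 25*(-5*13/3) = 25*(-65/3) = -1625/3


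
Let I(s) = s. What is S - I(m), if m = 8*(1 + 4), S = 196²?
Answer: 38376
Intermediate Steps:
S = 38416
m = 40 (m = 8*5 = 40)
S - I(m) = 38416 - 1*40 = 38416 - 40 = 38376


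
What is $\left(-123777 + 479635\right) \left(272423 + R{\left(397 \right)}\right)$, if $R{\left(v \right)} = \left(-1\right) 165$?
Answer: $96885187364$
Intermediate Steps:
$R{\left(v \right)} = -165$
$\left(-123777 + 479635\right) \left(272423 + R{\left(397 \right)}\right) = \left(-123777 + 479635\right) \left(272423 - 165\right) = 355858 \cdot 272258 = 96885187364$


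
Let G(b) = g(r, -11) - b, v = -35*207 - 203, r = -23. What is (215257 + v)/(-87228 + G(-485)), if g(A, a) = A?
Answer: -207809/86766 ≈ -2.3951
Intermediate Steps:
v = -7448 (v = -7245 - 203 = -7448)
G(b) = -23 - b
(215257 + v)/(-87228 + G(-485)) = (215257 - 7448)/(-87228 + (-23 - 1*(-485))) = 207809/(-87228 + (-23 + 485)) = 207809/(-87228 + 462) = 207809/(-86766) = 207809*(-1/86766) = -207809/86766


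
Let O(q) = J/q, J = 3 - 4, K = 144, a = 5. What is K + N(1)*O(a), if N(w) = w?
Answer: 719/5 ≈ 143.80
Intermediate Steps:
J = -1
O(q) = -1/q
K + N(1)*O(a) = 144 + 1*(-1/5) = 144 + 1*(-1*⅕) = 144 + 1*(-⅕) = 144 - ⅕ = 719/5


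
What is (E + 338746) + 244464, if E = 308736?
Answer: 891946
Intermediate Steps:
(E + 338746) + 244464 = (308736 + 338746) + 244464 = 647482 + 244464 = 891946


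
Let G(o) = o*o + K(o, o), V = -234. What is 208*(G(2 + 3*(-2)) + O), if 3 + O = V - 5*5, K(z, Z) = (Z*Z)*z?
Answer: -64480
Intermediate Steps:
K(z, Z) = z*Z**2 (K(z, Z) = Z**2*z = z*Z**2)
O = -262 (O = -3 + (-234 - 5*5) = -3 + (-234 - 1*25) = -3 + (-234 - 25) = -3 - 259 = -262)
G(o) = o**2 + o**3 (G(o) = o*o + o*o**2 = o**2 + o**3)
208*(G(2 + 3*(-2)) + O) = 208*((2 + 3*(-2))**2*(1 + (2 + 3*(-2))) - 262) = 208*((2 - 6)**2*(1 + (2 - 6)) - 262) = 208*((-4)**2*(1 - 4) - 262) = 208*(16*(-3) - 262) = 208*(-48 - 262) = 208*(-310) = -64480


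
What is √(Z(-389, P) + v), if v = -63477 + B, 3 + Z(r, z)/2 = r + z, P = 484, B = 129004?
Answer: √65711 ≈ 256.34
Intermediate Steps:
Z(r, z) = -6 + 2*r + 2*z (Z(r, z) = -6 + 2*(r + z) = -6 + (2*r + 2*z) = -6 + 2*r + 2*z)
v = 65527 (v = -63477 + 129004 = 65527)
√(Z(-389, P) + v) = √((-6 + 2*(-389) + 2*484) + 65527) = √((-6 - 778 + 968) + 65527) = √(184 + 65527) = √65711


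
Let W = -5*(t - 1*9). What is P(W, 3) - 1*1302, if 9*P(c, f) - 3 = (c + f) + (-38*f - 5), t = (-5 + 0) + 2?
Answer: -11771/9 ≈ -1307.9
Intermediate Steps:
t = -3 (t = -5 + 2 = -3)
W = 60 (W = -5*(-3 - 1*9) = -5*(-3 - 9) = -5*(-12) = 60)
P(c, f) = -2/9 - 37*f/9 + c/9 (P(c, f) = ⅓ + ((c + f) + (-38*f - 5))/9 = ⅓ + ((c + f) + (-5 - 38*f))/9 = ⅓ + (-5 + c - 37*f)/9 = ⅓ + (-5/9 - 37*f/9 + c/9) = -2/9 - 37*f/9 + c/9)
P(W, 3) - 1*1302 = (-2/9 - 37/9*3 + (⅑)*60) - 1*1302 = (-2/9 - 37/3 + 20/3) - 1302 = -53/9 - 1302 = -11771/9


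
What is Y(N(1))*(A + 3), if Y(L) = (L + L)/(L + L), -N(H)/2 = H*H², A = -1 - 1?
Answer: 1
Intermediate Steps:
A = -2
N(H) = -2*H³ (N(H) = -2*H*H² = -2*H³)
Y(L) = 1 (Y(L) = (2*L)/((2*L)) = (2*L)*(1/(2*L)) = 1)
Y(N(1))*(A + 3) = 1*(-2 + 3) = 1*1 = 1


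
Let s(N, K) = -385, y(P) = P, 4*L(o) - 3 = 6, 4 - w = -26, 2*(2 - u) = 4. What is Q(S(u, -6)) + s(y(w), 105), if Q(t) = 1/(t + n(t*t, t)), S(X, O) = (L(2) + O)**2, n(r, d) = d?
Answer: -86617/225 ≈ -384.96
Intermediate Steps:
u = 0 (u = 2 - 1/2*4 = 2 - 2 = 0)
w = 30 (w = 4 - 1*(-26) = 4 + 26 = 30)
L(o) = 9/4 (L(o) = 3/4 + (1/4)*6 = 3/4 + 3/2 = 9/4)
S(X, O) = (9/4 + O)**2
Q(t) = 1/(2*t) (Q(t) = 1/(t + t) = 1/(2*t))
Q(S(u, -6)) + s(y(w), 105) = 1/(2*(((9 + 4*(-6))**2/16))) - 385 = 1/(2*(((9 - 24)**2/16))) - 385 = 1/(2*(((1/16)*(-15)**2))) - 385 = 1/(2*(((1/16)*225))) - 385 = 1/(2*(225/16)) - 385 = (1/2)*(16/225) - 385 = 8/225 - 385 = -86617/225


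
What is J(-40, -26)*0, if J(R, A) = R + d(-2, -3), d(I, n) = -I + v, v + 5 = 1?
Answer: 0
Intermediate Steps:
v = -4 (v = -5 + 1 = -4)
d(I, n) = -4 - I (d(I, n) = -I - 4 = -4 - I)
J(R, A) = -2 + R (J(R, A) = R + (-4 - 1*(-2)) = R + (-4 + 2) = R - 2 = -2 + R)
J(-40, -26)*0 = (-2 - 40)*0 = -42*0 = 0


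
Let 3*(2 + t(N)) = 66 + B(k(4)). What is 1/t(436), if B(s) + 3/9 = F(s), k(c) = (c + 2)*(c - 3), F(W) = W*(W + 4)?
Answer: 9/359 ≈ 0.025070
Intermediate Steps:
F(W) = W*(4 + W)
k(c) = (-3 + c)*(2 + c) (k(c) = (2 + c)*(-3 + c) = (-3 + c)*(2 + c))
B(s) = -1/3 + s*(4 + s)
t(N) = 359/9 (t(N) = -2 + (66 + (-1/3 + (-6 + 4**2 - 1*4)*(4 + (-6 + 4**2 - 1*4))))/3 = -2 + (66 + (-1/3 + (-6 + 16 - 4)*(4 + (-6 + 16 - 4))))/3 = -2 + (66 + (-1/3 + 6*(4 + 6)))/3 = -2 + (66 + (-1/3 + 6*10))/3 = -2 + (66 + (-1/3 + 60))/3 = -2 + (66 + 179/3)/3 = -2 + (1/3)*(377/3) = -2 + 377/9 = 359/9)
1/t(436) = 1/(359/9) = 9/359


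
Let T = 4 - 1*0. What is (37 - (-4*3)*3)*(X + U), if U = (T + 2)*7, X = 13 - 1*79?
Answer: -1752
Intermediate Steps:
X = -66 (X = 13 - 79 = -66)
T = 4 (T = 4 + 0 = 4)
U = 42 (U = (4 + 2)*7 = 6*7 = 42)
(37 - (-4*3)*3)*(X + U) = (37 - (-4*3)*3)*(-66 + 42) = (37 - (-12)*3)*(-24) = (37 - 1*(-36))*(-24) = (37 + 36)*(-24) = 73*(-24) = -1752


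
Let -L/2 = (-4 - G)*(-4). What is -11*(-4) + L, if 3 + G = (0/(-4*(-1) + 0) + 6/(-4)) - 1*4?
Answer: 80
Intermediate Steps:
G = -17/2 (G = -3 + ((0/(-4*(-1) + 0) + 6/(-4)) - 1*4) = -3 + ((0/(4 + 0) + 6*(-1/4)) - 4) = -3 + ((0/4 - 3/2) - 4) = -3 + ((0*(1/4) - 3/2) - 4) = -3 + ((0 - 3/2) - 4) = -3 + (-3/2 - 4) = -3 - 11/2 = -17/2 ≈ -8.5000)
L = 36 (L = -2*(-4 - 1*(-17/2))*(-4) = -2*(-4 + 17/2)*(-4) = -9*(-4) = -2*(-18) = 36)
-11*(-4) + L = -11*(-4) + 36 = 44 + 36 = 80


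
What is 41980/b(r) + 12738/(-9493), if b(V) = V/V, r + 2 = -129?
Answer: 36227582/863 ≈ 41979.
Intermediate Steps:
r = -131 (r = -2 - 129 = -131)
b(V) = 1
41980/b(r) + 12738/(-9493) = 41980/1 + 12738/(-9493) = 41980*1 + 12738*(-1/9493) = 41980 - 1158/863 = 36227582/863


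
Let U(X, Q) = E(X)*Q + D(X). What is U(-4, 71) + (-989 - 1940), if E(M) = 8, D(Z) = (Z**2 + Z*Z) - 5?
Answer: -2334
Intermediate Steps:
D(Z) = -5 + 2*Z**2 (D(Z) = (Z**2 + Z**2) - 5 = 2*Z**2 - 5 = -5 + 2*Z**2)
U(X, Q) = -5 + 2*X**2 + 8*Q (U(X, Q) = 8*Q + (-5 + 2*X**2) = -5 + 2*X**2 + 8*Q)
U(-4, 71) + (-989 - 1940) = (-5 + 2*(-4)**2 + 8*71) + (-989 - 1940) = (-5 + 2*16 + 568) - 2929 = (-5 + 32 + 568) - 2929 = 595 - 2929 = -2334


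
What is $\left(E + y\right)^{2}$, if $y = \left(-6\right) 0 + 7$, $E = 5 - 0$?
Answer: $144$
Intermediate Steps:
$E = 5$ ($E = 5 + 0 = 5$)
$y = 7$ ($y = 0 + 7 = 7$)
$\left(E + y\right)^{2} = \left(5 + 7\right)^{2} = 12^{2} = 144$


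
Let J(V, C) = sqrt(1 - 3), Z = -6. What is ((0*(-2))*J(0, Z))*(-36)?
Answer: 0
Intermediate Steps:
J(V, C) = I*sqrt(2) (J(V, C) = sqrt(-2) = I*sqrt(2))
((0*(-2))*J(0, Z))*(-36) = ((0*(-2))*(I*sqrt(2)))*(-36) = (0*(I*sqrt(2)))*(-36) = 0*(-36) = 0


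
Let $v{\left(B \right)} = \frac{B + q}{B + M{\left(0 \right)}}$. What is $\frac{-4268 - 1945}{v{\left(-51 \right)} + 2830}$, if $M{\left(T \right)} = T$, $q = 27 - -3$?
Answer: $- \frac{35207}{16039} \approx -2.1951$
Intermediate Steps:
$q = 30$ ($q = 27 + 3 = 30$)
$v{\left(B \right)} = \frac{30 + B}{B}$ ($v{\left(B \right)} = \frac{B + 30}{B + 0} = \frac{30 + B}{B}$)
$\frac{-4268 - 1945}{v{\left(-51 \right)} + 2830} = \frac{-4268 - 1945}{\frac{30 - 51}{-51} + 2830} = - \frac{6213}{\left(- \frac{1}{51}\right) \left(-21\right) + 2830} = - \frac{6213}{\frac{7}{17} + 2830} = - \frac{6213}{\frac{48117}{17}} = \left(-6213\right) \frac{17}{48117} = - \frac{35207}{16039}$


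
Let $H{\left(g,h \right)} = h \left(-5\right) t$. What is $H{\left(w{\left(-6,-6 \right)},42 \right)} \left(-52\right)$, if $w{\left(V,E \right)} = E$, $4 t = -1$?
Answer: $-2730$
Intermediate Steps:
$t = - \frac{1}{4}$ ($t = \frac{1}{4} \left(-1\right) = - \frac{1}{4} \approx -0.25$)
$H{\left(g,h \right)} = \frac{5 h}{4}$ ($H{\left(g,h \right)} = h \left(-5\right) \left(- \frac{1}{4}\right) = - 5 h \left(- \frac{1}{4}\right) = \frac{5 h}{4}$)
$H{\left(w{\left(-6,-6 \right)},42 \right)} \left(-52\right) = \frac{5}{4} \cdot 42 \left(-52\right) = \frac{105}{2} \left(-52\right) = -2730$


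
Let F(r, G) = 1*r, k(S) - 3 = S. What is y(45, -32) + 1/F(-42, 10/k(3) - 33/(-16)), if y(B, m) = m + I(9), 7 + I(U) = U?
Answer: -1261/42 ≈ -30.024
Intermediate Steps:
I(U) = -7 + U
k(S) = 3 + S
y(B, m) = 2 + m (y(B, m) = m + (-7 + 9) = m + 2 = 2 + m)
F(r, G) = r
y(45, -32) + 1/F(-42, 10/k(3) - 33/(-16)) = (2 - 32) + 1/(-42) = -30 - 1/42 = -1261/42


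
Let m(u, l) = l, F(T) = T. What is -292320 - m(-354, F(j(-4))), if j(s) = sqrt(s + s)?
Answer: -292320 - 2*I*sqrt(2) ≈ -2.9232e+5 - 2.8284*I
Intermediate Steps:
j(s) = sqrt(2)*sqrt(s) (j(s) = sqrt(2*s) = sqrt(2)*sqrt(s))
-292320 - m(-354, F(j(-4))) = -292320 - sqrt(2)*sqrt(-4) = -292320 - sqrt(2)*2*I = -292320 - 2*I*sqrt(2)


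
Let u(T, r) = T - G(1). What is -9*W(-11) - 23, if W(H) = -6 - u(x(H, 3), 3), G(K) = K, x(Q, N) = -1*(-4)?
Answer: 58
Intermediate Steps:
x(Q, N) = 4
u(T, r) = -1 + T (u(T, r) = T - 1*1 = T - 1 = -1 + T)
W(H) = -9 (W(H) = -6 - (-1 + 4) = -6 - 1*3 = -6 - 3 = -9)
-9*W(-11) - 23 = -9*(-9) - 23 = 81 - 23 = 58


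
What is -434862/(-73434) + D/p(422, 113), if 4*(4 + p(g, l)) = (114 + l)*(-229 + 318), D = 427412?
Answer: 22387475071/247068693 ≈ 90.612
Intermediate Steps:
p(g, l) = 5065/2 + 89*l/4 (p(g, l) = -4 + ((114 + l)*(-229 + 318))/4 = -4 + ((114 + l)*89)/4 = -4 + (10146 + 89*l)/4 = -4 + (5073/2 + 89*l/4) = 5065/2 + 89*l/4)
-434862/(-73434) + D/p(422, 113) = -434862/(-73434) + 427412/(5065/2 + (89/4)*113) = -434862*(-1/73434) + 427412/(5065/2 + 10057/4) = 72477/12239 + 427412/(20187/4) = 72477/12239 + 427412*(4/20187) = 72477/12239 + 1709648/20187 = 22387475071/247068693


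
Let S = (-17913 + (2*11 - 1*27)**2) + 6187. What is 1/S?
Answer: -1/11701 ≈ -8.5463e-5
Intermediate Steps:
S = -11701 (S = (-17913 + (22 - 27)**2) + 6187 = (-17913 + (-5)**2) + 6187 = (-17913 + 25) + 6187 = -17888 + 6187 = -11701)
1/S = 1/(-11701) = -1/11701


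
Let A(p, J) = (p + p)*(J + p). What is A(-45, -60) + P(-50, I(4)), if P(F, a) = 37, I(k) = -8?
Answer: 9487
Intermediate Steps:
A(p, J) = 2*p*(J + p) (A(p, J) = (2*p)*(J + p) = 2*p*(J + p))
A(-45, -60) + P(-50, I(4)) = 2*(-45)*(-60 - 45) + 37 = 2*(-45)*(-105) + 37 = 9450 + 37 = 9487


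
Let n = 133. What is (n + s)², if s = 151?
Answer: 80656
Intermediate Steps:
(n + s)² = (133 + 151)² = 284² = 80656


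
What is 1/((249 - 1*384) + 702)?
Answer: 1/567 ≈ 0.0017637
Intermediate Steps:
1/((249 - 1*384) + 702) = 1/((249 - 384) + 702) = 1/(-135 + 702) = 1/567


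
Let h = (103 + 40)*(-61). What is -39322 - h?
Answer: -30599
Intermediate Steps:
h = -8723 (h = 143*(-61) = -8723)
-39322 - h = -39322 - 1*(-8723) = -39322 + 8723 = -30599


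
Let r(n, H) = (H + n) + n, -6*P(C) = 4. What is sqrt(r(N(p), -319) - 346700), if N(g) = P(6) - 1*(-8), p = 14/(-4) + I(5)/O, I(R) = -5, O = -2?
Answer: I*sqrt(3123039)/3 ≈ 589.07*I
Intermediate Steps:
P(C) = -2/3 (P(C) = -1/6*4 = -2/3)
p = -1 (p = 14/(-4) - 5/(-2) = 14*(-1/4) - 5*(-1/2) = -7/2 + 5/2 = -1)
N(g) = 22/3 (N(g) = -2/3 - 1*(-8) = -2/3 + 8 = 22/3)
r(n, H) = H + 2*n
sqrt(r(N(p), -319) - 346700) = sqrt((-319 + 2*(22/3)) - 346700) = sqrt((-319 + 44/3) - 346700) = sqrt(-913/3 - 346700) = sqrt(-1041013/3) = I*sqrt(3123039)/3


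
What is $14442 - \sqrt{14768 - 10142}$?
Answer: $14442 - 3 \sqrt{514} \approx 14374.0$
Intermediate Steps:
$14442 - \sqrt{14768 - 10142} = 14442 - \sqrt{4626} = 14442 - 3 \sqrt{514}$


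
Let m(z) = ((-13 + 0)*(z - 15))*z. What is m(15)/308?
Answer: 0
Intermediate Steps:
m(z) = z*(195 - 13*z) (m(z) = (-13*(-15 + z))*z = (195 - 13*z)*z = z*(195 - 13*z))
m(15)/308 = (13*15*(15 - 1*15))/308 = (13*15*(15 - 15))*(1/308) = (13*15*0)*(1/308) = 0*(1/308) = 0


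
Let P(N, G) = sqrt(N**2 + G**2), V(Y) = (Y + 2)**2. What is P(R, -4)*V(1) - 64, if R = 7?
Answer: -64 + 9*sqrt(65) ≈ 8.5603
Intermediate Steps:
V(Y) = (2 + Y)**2
P(N, G) = sqrt(G**2 + N**2)
P(R, -4)*V(1) - 64 = sqrt((-4)**2 + 7**2)*(2 + 1)**2 - 64 = sqrt(16 + 49)*3**2 - 64 = sqrt(65)*9 - 64 = 9*sqrt(65) - 64 = -64 + 9*sqrt(65)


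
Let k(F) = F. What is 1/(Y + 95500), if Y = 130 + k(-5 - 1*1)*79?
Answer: 1/95156 ≈ 1.0509e-5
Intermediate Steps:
Y = -344 (Y = 130 + (-5 - 1*1)*79 = 130 + (-5 - 1)*79 = 130 - 6*79 = 130 - 474 = -344)
1/(Y + 95500) = 1/(-344 + 95500) = 1/95156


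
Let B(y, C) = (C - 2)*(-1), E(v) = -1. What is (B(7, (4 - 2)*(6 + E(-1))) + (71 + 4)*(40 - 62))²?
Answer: 2748964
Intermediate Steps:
B(y, C) = 2 - C (B(y, C) = (-2 + C)*(-1) = 2 - C)
(B(7, (4 - 2)*(6 + E(-1))) + (71 + 4)*(40 - 62))² = ((2 - (4 - 2)*(6 - 1)) + (71 + 4)*(40 - 62))² = ((2 - 2*5) + 75*(-22))² = ((2 - 1*10) - 1650)² = ((2 - 10) - 1650)² = (-8 - 1650)² = (-1658)² = 2748964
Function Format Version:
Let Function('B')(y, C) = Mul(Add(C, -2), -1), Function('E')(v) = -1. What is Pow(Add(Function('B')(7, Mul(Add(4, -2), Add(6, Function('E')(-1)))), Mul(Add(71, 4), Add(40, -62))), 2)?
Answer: 2748964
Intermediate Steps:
Function('B')(y, C) = Add(2, Mul(-1, C)) (Function('B')(y, C) = Mul(Add(-2, C), -1) = Add(2, Mul(-1, C)))
Pow(Add(Function('B')(7, Mul(Add(4, -2), Add(6, Function('E')(-1)))), Mul(Add(71, 4), Add(40, -62))), 2) = Pow(Add(Add(2, Mul(-1, Mul(Add(4, -2), Add(6, -1)))), Mul(Add(71, 4), Add(40, -62))), 2) = Pow(Add(Add(2, Mul(-1, Mul(2, 5))), Mul(75, -22)), 2) = Pow(Add(Add(2, Mul(-1, 10)), -1650), 2) = Pow(Add(Add(2, -10), -1650), 2) = Pow(Add(-8, -1650), 2) = Pow(-1658, 2) = 2748964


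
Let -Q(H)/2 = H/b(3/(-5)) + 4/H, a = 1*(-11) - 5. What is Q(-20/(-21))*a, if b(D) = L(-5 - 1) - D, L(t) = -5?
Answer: 147232/1155 ≈ 127.47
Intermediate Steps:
b(D) = -5 - D
a = -16 (a = -11 - 5 = -16)
Q(H) = -8/H + 5*H/11 (Q(H) = -2*(H/(-5 - 3/(-5)) + 4/H) = -2*(H/(-5 - 3*(-1)/5) + 4/H) = -2*(H/(-5 - 1*(-⅗)) + 4/H) = -2*(H/(-5 + ⅗) + 4/H) = -2*(H/(-22/5) + 4/H) = -2*(H*(-5/22) + 4/H) = -2*(-5*H/22 + 4/H) = -2*(4/H - 5*H/22) = -8/H + 5*H/11)
Q(-20/(-21))*a = (-8/((-20/(-21))) + 5*(-20/(-21))/11)*(-16) = (-8/((-20*(-1/21))) + 5*(-20*(-1/21))/11)*(-16) = (-8/20/21 + (5/11)*(20/21))*(-16) = (-8*21/20 + 100/231)*(-16) = (-42/5 + 100/231)*(-16) = -9202/1155*(-16) = 147232/1155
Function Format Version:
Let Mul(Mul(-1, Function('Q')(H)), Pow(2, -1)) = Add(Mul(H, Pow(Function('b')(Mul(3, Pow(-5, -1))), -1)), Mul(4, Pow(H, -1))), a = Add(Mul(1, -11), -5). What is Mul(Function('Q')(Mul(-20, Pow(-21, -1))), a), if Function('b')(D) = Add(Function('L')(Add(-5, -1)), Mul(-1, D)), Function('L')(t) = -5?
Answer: Rational(147232, 1155) ≈ 127.47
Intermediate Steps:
Function('b')(D) = Add(-5, Mul(-1, D))
a = -16 (a = Add(-11, -5) = -16)
Function('Q')(H) = Add(Mul(-8, Pow(H, -1)), Mul(Rational(5, 11), H)) (Function('Q')(H) = Mul(-2, Add(Mul(H, Pow(Add(-5, Mul(-1, Mul(3, Pow(-5, -1)))), -1)), Mul(4, Pow(H, -1)))) = Mul(-2, Add(Mul(H, Pow(Add(-5, Mul(-1, Mul(3, Rational(-1, 5)))), -1)), Mul(4, Pow(H, -1)))) = Mul(-2, Add(Mul(H, Pow(Add(-5, Mul(-1, Rational(-3, 5))), -1)), Mul(4, Pow(H, -1)))) = Mul(-2, Add(Mul(H, Pow(Add(-5, Rational(3, 5)), -1)), Mul(4, Pow(H, -1)))) = Mul(-2, Add(Mul(H, Pow(Rational(-22, 5), -1)), Mul(4, Pow(H, -1)))) = Mul(-2, Add(Mul(H, Rational(-5, 22)), Mul(4, Pow(H, -1)))) = Mul(-2, Add(Mul(Rational(-5, 22), H), Mul(4, Pow(H, -1)))) = Mul(-2, Add(Mul(4, Pow(H, -1)), Mul(Rational(-5, 22), H))) = Add(Mul(-8, Pow(H, -1)), Mul(Rational(5, 11), H)))
Mul(Function('Q')(Mul(-20, Pow(-21, -1))), a) = Mul(Add(Mul(-8, Pow(Mul(-20, Pow(-21, -1)), -1)), Mul(Rational(5, 11), Mul(-20, Pow(-21, -1)))), -16) = Mul(Add(Mul(-8, Pow(Mul(-20, Rational(-1, 21)), -1)), Mul(Rational(5, 11), Mul(-20, Rational(-1, 21)))), -16) = Mul(Add(Mul(-8, Pow(Rational(20, 21), -1)), Mul(Rational(5, 11), Rational(20, 21))), -16) = Mul(Add(Mul(-8, Rational(21, 20)), Rational(100, 231)), -16) = Mul(Add(Rational(-42, 5), Rational(100, 231)), -16) = Mul(Rational(-9202, 1155), -16) = Rational(147232, 1155)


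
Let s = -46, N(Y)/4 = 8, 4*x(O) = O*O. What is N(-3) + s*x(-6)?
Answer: -382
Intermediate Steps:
x(O) = O**2/4 (x(O) = (O*O)/4 = O**2/4)
N(Y) = 32 (N(Y) = 4*8 = 32)
N(-3) + s*x(-6) = 32 - 23*(-6)**2/2 = 32 - 23*36/2 = 32 - 46*9 = 32 - 414 = -382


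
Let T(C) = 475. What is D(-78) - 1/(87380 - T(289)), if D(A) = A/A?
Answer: 86904/86905 ≈ 0.99999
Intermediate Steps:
D(A) = 1
D(-78) - 1/(87380 - T(289)) = 1 - 1/(87380 - 1*475) = 1 - 1/(87380 - 475) = 1 - 1/86905 = 86904/86905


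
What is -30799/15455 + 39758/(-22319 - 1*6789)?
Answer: -755478591/224932070 ≈ -3.3587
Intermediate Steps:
-30799/15455 + 39758/(-22319 - 1*6789) = -30799*1/15455 + 39758/(-22319 - 6789) = -30799/15455 + 39758/(-29108) = -30799/15455 + 39758*(-1/29108) = -30799/15455 - 19879/14554 = -755478591/224932070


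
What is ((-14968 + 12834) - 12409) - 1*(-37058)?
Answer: 22515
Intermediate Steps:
((-14968 + 12834) - 12409) - 1*(-37058) = (-2134 - 12409) + 37058 = -14543 + 37058 = 22515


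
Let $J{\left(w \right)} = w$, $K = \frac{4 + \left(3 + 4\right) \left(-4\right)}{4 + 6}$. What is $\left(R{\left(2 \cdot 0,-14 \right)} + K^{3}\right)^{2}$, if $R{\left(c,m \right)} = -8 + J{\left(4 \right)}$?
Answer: $\frac{4963984}{15625} \approx 317.69$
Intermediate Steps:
$K = - \frac{12}{5}$ ($K = \frac{4 + 7 \left(-4\right)}{10} = \left(4 - 28\right) \frac{1}{10} = \left(-24\right) \frac{1}{10} = - \frac{12}{5} \approx -2.4$)
$R{\left(c,m \right)} = -4$ ($R{\left(c,m \right)} = -8 + 4 = -4$)
$\left(R{\left(2 \cdot 0,-14 \right)} + K^{3}\right)^{2} = \left(-4 + \left(- \frac{12}{5}\right)^{3}\right)^{2} = \left(-4 - \frac{1728}{125}\right)^{2} = \left(- \frac{2228}{125}\right)^{2} = \frac{4963984}{15625}$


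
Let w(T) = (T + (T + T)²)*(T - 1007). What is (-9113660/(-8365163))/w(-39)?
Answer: -911366/5289351121041 ≈ -1.7230e-7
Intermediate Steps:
w(T) = (-1007 + T)*(T + 4*T²) (w(T) = (T + (2*T)²)*(-1007 + T) = (T + 4*T²)*(-1007 + T) = (-1007 + T)*(T + 4*T²))
(-9113660/(-8365163))/w(-39) = (-9113660/(-8365163))/((-39*(-1007 - 4027*(-39) + 4*(-39)²))) = (-9113660*(-1/8365163))/((-39*(-1007 + 157053 + 4*1521))) = 9113660/(8365163*((-39*(-1007 + 157053 + 6084)))) = 9113660/(8365163*((-39*162130))) = (9113660/8365163)/(-6323070) = (9113660/8365163)*(-1/6323070) = -911366/5289351121041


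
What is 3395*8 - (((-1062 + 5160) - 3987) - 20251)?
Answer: 47300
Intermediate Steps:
3395*8 - (((-1062 + 5160) - 3987) - 20251) = 27160 - ((4098 - 3987) - 20251) = 27160 - (111 - 20251) = 27160 - 1*(-20140) = 27160 + 20140 = 47300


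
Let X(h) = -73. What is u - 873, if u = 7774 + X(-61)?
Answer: 6828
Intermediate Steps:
u = 7701 (u = 7774 - 73 = 7701)
u - 873 = 7701 - 873 = 6828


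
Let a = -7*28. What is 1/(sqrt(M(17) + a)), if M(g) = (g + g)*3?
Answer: -I*sqrt(94)/94 ≈ -0.10314*I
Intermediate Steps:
a = -196
M(g) = 6*g (M(g) = (2*g)*3 = 6*g)
1/(sqrt(M(17) + a)) = 1/(sqrt(6*17 - 196)) = 1/(sqrt(102 - 196)) = 1/(sqrt(-94)) = 1/(I*sqrt(94)) = -I*sqrt(94)/94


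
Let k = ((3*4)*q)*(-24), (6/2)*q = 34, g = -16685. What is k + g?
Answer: -19949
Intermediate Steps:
q = 34/3 (q = (⅓)*34 = 34/3 ≈ 11.333)
k = -3264 (k = ((3*4)*(34/3))*(-24) = (12*(34/3))*(-24) = 136*(-24) = -3264)
k + g = -3264 - 16685 = -19949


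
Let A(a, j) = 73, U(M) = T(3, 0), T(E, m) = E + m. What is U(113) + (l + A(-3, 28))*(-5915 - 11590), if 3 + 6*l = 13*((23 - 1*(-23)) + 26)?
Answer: -7999779/2 ≈ -3.9999e+6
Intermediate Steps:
U(M) = 3 (U(M) = 3 + 0 = 3)
l = 311/2 (l = -½ + (13*((23 - 1*(-23)) + 26))/6 = -½ + (13*((23 + 23) + 26))/6 = -½ + (13*(46 + 26))/6 = -½ + (13*72)/6 = -½ + (⅙)*936 = -½ + 156 = 311/2 ≈ 155.50)
U(113) + (l + A(-3, 28))*(-5915 - 11590) = 3 + (311/2 + 73)*(-5915 - 11590) = 3 + (457/2)*(-17505) = 3 - 7999785/2 = -7999779/2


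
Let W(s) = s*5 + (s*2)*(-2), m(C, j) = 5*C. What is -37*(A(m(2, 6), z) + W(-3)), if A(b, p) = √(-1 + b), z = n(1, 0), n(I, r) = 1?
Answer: 0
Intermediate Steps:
W(s) = s (W(s) = 5*s + (2*s)*(-2) = 5*s - 4*s = s)
z = 1
-37*(A(m(2, 6), z) + W(-3)) = -37*(√(-1 + 5*2) - 3) = -37*(√(-1 + 10) - 3) = -37*(√9 - 3) = -37*(3 - 3) = -37*0 = 0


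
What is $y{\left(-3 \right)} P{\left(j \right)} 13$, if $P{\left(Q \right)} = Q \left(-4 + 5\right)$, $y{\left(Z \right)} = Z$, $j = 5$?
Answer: $-195$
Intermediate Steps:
$P{\left(Q \right)} = Q$ ($P{\left(Q \right)} = Q 1 = Q$)
$y{\left(-3 \right)} P{\left(j \right)} 13 = \left(-3\right) 5 \cdot 13 = \left(-15\right) 13 = -195$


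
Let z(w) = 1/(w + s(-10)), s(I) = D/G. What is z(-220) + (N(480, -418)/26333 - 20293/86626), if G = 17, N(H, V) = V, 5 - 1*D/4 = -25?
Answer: -1052148819863/4128831648980 ≈ -0.25483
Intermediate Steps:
D = 120 (D = 20 - 4*(-25) = 20 + 100 = 120)
s(I) = 120/17
z(w) = 1/(120/17 + w) (z(w) = 1/(w + 120/17) = 1/(120/17 + w))
z(-220) + (N(480, -418)/26333 - 20293/86626) = 17/(120 + 17*(-220)) + (-418/26333 - 20293/86626) = 17/(120 - 3740) + (-418*1/26333 - 20293*1/86626) = 17/(-3620) + (-418/26333 - 20293/86626) = 17*(-1/3620) - 570585237/2281122458 = -17/3620 - 570585237/2281122458 = -1052148819863/4128831648980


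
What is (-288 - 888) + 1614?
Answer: 438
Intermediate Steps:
(-288 - 888) + 1614 = -1176 + 1614 = 438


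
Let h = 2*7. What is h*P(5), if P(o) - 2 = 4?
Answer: 84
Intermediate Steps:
P(o) = 6 (P(o) = 2 + 4 = 6)
h = 14
h*P(5) = 14*6 = 84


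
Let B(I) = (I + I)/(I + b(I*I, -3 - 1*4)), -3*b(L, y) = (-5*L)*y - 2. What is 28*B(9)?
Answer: -756/1403 ≈ -0.53885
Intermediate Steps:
b(L, y) = ⅔ + 5*L*y/3 (b(L, y) = -((-5*L)*y - 2)/3 = -(-5*L*y - 2)/3 = -(-2 - 5*L*y)/3 = ⅔ + 5*L*y/3)
B(I) = 2*I/(⅔ + I - 35*I²/3) (B(I) = (I + I)/(I + (⅔ + 5*(I*I)*(-3 - 1*4)/3)) = (2*I)/(I + (⅔ + 5*I²*(-3 - 4)/3)) = (2*I)/(I + (⅔ + (5/3)*I²*(-7))) = (2*I)/(I + (⅔ - 35*I²/3)) = (2*I)/(⅔ + I - 35*I²/3) = 2*I/(⅔ + I - 35*I²/3))
28*B(9) = 28*(6*9/(2 - 35*9² + 3*9)) = 28*(6*9/(2 - 35*81 + 27)) = 28*(6*9/(2 - 2835 + 27)) = 28*(6*9/(-2806)) = 28*(6*9*(-1/2806)) = 28*(-27/1403) = -756/1403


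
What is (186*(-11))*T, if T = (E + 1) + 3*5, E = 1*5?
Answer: -42966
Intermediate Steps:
E = 5
T = 21 (T = (5 + 1) + 3*5 = 6 + 15 = 21)
(186*(-11))*T = (186*(-11))*21 = -2046*21 = -42966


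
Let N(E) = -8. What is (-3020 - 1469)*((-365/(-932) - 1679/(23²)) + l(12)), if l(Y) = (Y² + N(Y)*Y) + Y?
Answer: -5505843791/21436 ≈ -2.5685e+5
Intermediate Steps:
l(Y) = Y² - 7*Y (l(Y) = (Y² - 8*Y) + Y = Y² - 7*Y)
(-3020 - 1469)*((-365/(-932) - 1679/(23²)) + l(12)) = (-3020 - 1469)*((-365/(-932) - 1679/(23²)) + 12*(-7 + 12)) = -4489*((-365*(-1/932) - 1679/529) + 12*5) = -4489*((365/932 - 1679*1/529) + 60) = -4489*((365/932 - 73/23) + 60) = -4489*(-59641/21436 + 60) = -4489*1226519/21436 = -5505843791/21436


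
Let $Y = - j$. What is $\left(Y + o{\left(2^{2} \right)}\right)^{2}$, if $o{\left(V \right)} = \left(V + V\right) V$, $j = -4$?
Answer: $1296$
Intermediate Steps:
$o{\left(V \right)} = 2 V^{2}$ ($o{\left(V \right)} = 2 V V = 2 V^{2}$)
$Y = 4$ ($Y = \left(-1\right) \left(-4\right) = 4$)
$\left(Y + o{\left(2^{2} \right)}\right)^{2} = \left(4 + 2 \left(2^{2}\right)^{2}\right)^{2} = \left(4 + 2 \cdot 4^{2}\right)^{2} = \left(4 + 2 \cdot 16\right)^{2} = \left(4 + 32\right)^{2} = 36^{2} = 1296$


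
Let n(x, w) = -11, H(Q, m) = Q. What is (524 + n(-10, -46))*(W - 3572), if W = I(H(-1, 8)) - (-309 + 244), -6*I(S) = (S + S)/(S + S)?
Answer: -3598353/2 ≈ -1.7992e+6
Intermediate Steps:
I(S) = -⅙ (I(S) = -(S + S)/(6*(S + S)) = -2*S/(6*(2*S)) = -2*S*1/(2*S)/6 = -⅙*1 = -⅙)
W = 389/6 (W = -⅙ - (-309 + 244) = -⅙ - 1*(-65) = -⅙ + 65 = 389/6 ≈ 64.833)
(524 + n(-10, -46))*(W - 3572) = (524 - 11)*(389/6 - 3572) = 513*(-21043/6) = -3598353/2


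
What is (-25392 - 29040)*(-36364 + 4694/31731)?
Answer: 2990808722880/1511 ≈ 1.9794e+9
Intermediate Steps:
(-25392 - 29040)*(-36364 + 4694/31731) = -54432*(-36364 + 4694*(1/31731)) = -54432*(-36364 + 4694/31731) = -54432*(-1153861390/31731) = 2990808722880/1511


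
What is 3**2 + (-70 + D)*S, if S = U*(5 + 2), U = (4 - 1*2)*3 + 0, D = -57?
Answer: -5325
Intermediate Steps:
U = 6 (U = (4 - 2)*3 + 0 = 2*3 + 0 = 6 + 0 = 6)
S = 42 (S = 6*(5 + 2) = 6*7 = 42)
3**2 + (-70 + D)*S = 3**2 + (-70 - 57)*42 = 9 - 127*42 = 9 - 5334 = -5325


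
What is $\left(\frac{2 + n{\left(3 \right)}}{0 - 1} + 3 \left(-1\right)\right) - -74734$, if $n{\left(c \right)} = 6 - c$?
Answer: $74726$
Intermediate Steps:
$\left(\frac{2 + n{\left(3 \right)}}{0 - 1} + 3 \left(-1\right)\right) - -74734 = \left(\frac{2 + \left(6 - 3\right)}{0 - 1} + 3 \left(-1\right)\right) - -74734 = \left(\frac{2 + \left(6 - 3\right)}{-1} - 3\right) + 74734 = \left(\left(2 + 3\right) \left(-1\right) - 3\right) + 74734 = \left(5 \left(-1\right) - 3\right) + 74734 = \left(-5 - 3\right) + 74734 = -8 + 74734 = 74726$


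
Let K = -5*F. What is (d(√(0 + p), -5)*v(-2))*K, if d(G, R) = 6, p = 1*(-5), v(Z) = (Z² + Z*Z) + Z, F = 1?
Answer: -180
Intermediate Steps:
v(Z) = Z + 2*Z² (v(Z) = (Z² + Z²) + Z = 2*Z² + Z = Z + 2*Z²)
p = -5
K = -5 (K = -5*1 = -5)
(d(√(0 + p), -5)*v(-2))*K = (6*(-2*(1 + 2*(-2))))*(-5) = (6*(-2*(1 - 4)))*(-5) = (6*(-2*(-3)))*(-5) = (6*6)*(-5) = 36*(-5) = -180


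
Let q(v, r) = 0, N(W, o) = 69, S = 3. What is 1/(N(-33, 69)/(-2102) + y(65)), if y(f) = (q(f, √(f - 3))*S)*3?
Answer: -2102/69 ≈ -30.464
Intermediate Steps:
y(f) = 0 (y(f) = (0*3)*3 = 0*3 = 0)
1/(N(-33, 69)/(-2102) + y(65)) = 1/(69/(-2102) + 0) = 1/(69*(-1/2102) + 0) = 1/(-69/2102 + 0) = 1/(-69/2102) = -2102/69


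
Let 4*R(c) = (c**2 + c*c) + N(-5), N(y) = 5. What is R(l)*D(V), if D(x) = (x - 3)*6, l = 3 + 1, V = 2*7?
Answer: 1221/2 ≈ 610.50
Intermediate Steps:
V = 14
l = 4
R(c) = 5/4 + c**2/2 (R(c) = ((c**2 + c*c) + 5)/4 = ((c**2 + c**2) + 5)/4 = (2*c**2 + 5)/4 = (5 + 2*c**2)/4 = 5/4 + c**2/2)
D(x) = -18 + 6*x (D(x) = (-3 + x)*6 = -18 + 6*x)
R(l)*D(V) = (5/4 + (1/2)*4**2)*(-18 + 6*14) = (5/4 + (1/2)*16)*(-18 + 84) = (5/4 + 8)*66 = (37/4)*66 = 1221/2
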